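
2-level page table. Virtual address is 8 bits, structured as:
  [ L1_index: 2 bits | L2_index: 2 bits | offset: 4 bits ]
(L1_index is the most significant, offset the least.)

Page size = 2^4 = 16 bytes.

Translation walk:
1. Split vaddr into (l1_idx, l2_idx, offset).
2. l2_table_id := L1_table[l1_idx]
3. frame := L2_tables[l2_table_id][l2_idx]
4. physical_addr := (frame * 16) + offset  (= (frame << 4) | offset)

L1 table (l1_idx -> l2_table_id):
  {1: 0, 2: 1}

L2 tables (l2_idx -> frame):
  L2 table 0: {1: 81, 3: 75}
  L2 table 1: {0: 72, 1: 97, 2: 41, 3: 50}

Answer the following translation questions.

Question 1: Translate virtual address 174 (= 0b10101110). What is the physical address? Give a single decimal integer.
Answer: 670

Derivation:
vaddr = 174 = 0b10101110
Split: l1_idx=2, l2_idx=2, offset=14
L1[2] = 1
L2[1][2] = 41
paddr = 41 * 16 + 14 = 670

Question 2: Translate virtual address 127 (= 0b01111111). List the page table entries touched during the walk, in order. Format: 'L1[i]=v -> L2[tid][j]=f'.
vaddr = 127 = 0b01111111
Split: l1_idx=1, l2_idx=3, offset=15

Answer: L1[1]=0 -> L2[0][3]=75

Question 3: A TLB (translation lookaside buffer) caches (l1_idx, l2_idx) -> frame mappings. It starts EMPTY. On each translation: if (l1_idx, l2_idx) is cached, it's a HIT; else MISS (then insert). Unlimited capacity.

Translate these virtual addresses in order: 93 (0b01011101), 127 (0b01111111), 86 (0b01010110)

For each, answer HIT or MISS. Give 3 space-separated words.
Answer: MISS MISS HIT

Derivation:
vaddr=93: (1,1) not in TLB -> MISS, insert
vaddr=127: (1,3) not in TLB -> MISS, insert
vaddr=86: (1,1) in TLB -> HIT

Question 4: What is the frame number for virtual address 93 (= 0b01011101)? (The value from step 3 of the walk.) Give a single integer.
Answer: 81

Derivation:
vaddr = 93: l1_idx=1, l2_idx=1
L1[1] = 0; L2[0][1] = 81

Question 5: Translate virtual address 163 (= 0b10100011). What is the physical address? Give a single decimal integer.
vaddr = 163 = 0b10100011
Split: l1_idx=2, l2_idx=2, offset=3
L1[2] = 1
L2[1][2] = 41
paddr = 41 * 16 + 3 = 659

Answer: 659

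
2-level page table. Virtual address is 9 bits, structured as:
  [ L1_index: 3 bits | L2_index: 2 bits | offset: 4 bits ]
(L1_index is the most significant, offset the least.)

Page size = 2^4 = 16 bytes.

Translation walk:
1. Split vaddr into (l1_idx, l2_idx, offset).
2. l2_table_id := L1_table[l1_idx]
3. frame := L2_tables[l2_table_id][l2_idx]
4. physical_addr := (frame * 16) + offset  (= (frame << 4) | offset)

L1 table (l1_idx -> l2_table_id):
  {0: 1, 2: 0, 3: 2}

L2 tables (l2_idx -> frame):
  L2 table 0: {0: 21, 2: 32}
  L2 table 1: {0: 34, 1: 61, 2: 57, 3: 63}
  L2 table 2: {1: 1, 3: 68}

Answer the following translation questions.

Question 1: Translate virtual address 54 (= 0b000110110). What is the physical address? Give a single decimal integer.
Answer: 1014

Derivation:
vaddr = 54 = 0b000110110
Split: l1_idx=0, l2_idx=3, offset=6
L1[0] = 1
L2[1][3] = 63
paddr = 63 * 16 + 6 = 1014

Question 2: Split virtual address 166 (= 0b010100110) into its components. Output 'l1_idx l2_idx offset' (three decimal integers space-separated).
Answer: 2 2 6

Derivation:
vaddr = 166 = 0b010100110
  top 3 bits -> l1_idx = 2
  next 2 bits -> l2_idx = 2
  bottom 4 bits -> offset = 6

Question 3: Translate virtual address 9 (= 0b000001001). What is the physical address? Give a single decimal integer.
Answer: 553

Derivation:
vaddr = 9 = 0b000001001
Split: l1_idx=0, l2_idx=0, offset=9
L1[0] = 1
L2[1][0] = 34
paddr = 34 * 16 + 9 = 553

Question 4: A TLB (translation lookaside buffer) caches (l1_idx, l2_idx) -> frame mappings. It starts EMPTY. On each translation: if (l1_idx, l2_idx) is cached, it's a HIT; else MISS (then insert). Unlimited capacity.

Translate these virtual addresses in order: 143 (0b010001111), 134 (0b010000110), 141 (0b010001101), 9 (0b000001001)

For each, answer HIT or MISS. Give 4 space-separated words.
Answer: MISS HIT HIT MISS

Derivation:
vaddr=143: (2,0) not in TLB -> MISS, insert
vaddr=134: (2,0) in TLB -> HIT
vaddr=141: (2,0) in TLB -> HIT
vaddr=9: (0,0) not in TLB -> MISS, insert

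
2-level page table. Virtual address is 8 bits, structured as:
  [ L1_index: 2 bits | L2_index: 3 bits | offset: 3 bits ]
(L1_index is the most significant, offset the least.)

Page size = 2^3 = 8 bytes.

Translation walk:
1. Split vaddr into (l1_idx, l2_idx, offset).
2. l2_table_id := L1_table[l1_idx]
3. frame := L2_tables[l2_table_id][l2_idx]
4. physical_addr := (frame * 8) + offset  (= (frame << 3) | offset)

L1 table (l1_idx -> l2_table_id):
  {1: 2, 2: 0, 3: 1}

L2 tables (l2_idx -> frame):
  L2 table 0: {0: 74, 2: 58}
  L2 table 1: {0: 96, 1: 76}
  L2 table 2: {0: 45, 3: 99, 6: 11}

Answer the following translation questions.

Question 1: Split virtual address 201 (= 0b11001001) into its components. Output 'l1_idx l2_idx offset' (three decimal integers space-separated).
vaddr = 201 = 0b11001001
  top 2 bits -> l1_idx = 3
  next 3 bits -> l2_idx = 1
  bottom 3 bits -> offset = 1

Answer: 3 1 1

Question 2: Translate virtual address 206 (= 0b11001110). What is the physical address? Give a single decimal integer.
Answer: 614

Derivation:
vaddr = 206 = 0b11001110
Split: l1_idx=3, l2_idx=1, offset=6
L1[3] = 1
L2[1][1] = 76
paddr = 76 * 8 + 6 = 614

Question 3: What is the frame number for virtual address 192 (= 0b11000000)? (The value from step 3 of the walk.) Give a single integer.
Answer: 96

Derivation:
vaddr = 192: l1_idx=3, l2_idx=0
L1[3] = 1; L2[1][0] = 96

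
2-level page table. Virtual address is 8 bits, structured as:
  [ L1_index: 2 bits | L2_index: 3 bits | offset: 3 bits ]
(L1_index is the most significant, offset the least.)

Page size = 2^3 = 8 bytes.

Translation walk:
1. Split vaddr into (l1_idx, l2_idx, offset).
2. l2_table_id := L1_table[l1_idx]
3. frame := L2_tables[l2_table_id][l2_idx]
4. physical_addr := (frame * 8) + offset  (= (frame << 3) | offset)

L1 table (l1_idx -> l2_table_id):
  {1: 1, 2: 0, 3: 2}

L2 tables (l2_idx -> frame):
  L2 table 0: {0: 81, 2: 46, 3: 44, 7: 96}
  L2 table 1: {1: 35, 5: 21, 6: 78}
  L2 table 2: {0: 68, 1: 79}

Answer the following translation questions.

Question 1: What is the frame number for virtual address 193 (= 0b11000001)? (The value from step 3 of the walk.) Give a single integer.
vaddr = 193: l1_idx=3, l2_idx=0
L1[3] = 2; L2[2][0] = 68

Answer: 68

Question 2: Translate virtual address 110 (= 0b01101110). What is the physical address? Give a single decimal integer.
vaddr = 110 = 0b01101110
Split: l1_idx=1, l2_idx=5, offset=6
L1[1] = 1
L2[1][5] = 21
paddr = 21 * 8 + 6 = 174

Answer: 174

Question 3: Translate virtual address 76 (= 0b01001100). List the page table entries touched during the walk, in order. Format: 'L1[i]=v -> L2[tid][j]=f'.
Answer: L1[1]=1 -> L2[1][1]=35

Derivation:
vaddr = 76 = 0b01001100
Split: l1_idx=1, l2_idx=1, offset=4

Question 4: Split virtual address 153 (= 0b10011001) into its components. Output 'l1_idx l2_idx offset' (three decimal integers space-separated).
Answer: 2 3 1

Derivation:
vaddr = 153 = 0b10011001
  top 2 bits -> l1_idx = 2
  next 3 bits -> l2_idx = 3
  bottom 3 bits -> offset = 1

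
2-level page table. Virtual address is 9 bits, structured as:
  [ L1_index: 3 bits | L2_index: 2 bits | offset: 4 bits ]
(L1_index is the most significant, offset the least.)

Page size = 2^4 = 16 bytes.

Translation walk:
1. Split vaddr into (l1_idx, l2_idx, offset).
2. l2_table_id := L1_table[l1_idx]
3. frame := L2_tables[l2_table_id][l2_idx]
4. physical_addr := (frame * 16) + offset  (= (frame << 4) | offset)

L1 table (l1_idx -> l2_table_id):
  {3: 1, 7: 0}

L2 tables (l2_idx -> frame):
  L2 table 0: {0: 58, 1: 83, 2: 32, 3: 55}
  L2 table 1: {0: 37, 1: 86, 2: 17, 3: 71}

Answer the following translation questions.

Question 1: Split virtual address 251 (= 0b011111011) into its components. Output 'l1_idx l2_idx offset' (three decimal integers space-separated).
vaddr = 251 = 0b011111011
  top 3 bits -> l1_idx = 3
  next 2 bits -> l2_idx = 3
  bottom 4 bits -> offset = 11

Answer: 3 3 11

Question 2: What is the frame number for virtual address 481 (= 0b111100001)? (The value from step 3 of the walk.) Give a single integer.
Answer: 32

Derivation:
vaddr = 481: l1_idx=7, l2_idx=2
L1[7] = 0; L2[0][2] = 32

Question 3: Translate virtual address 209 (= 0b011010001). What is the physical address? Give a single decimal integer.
Answer: 1377

Derivation:
vaddr = 209 = 0b011010001
Split: l1_idx=3, l2_idx=1, offset=1
L1[3] = 1
L2[1][1] = 86
paddr = 86 * 16 + 1 = 1377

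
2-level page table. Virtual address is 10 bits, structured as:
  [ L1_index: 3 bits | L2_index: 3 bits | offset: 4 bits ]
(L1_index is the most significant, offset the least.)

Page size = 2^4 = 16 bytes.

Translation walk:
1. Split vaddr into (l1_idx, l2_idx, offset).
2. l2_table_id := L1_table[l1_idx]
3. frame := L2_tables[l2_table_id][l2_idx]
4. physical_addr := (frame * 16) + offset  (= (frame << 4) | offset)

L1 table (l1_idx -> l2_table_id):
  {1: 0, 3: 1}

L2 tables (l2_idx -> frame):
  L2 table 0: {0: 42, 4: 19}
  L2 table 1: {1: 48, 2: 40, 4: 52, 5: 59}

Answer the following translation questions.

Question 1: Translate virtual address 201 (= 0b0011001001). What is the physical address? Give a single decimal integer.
vaddr = 201 = 0b0011001001
Split: l1_idx=1, l2_idx=4, offset=9
L1[1] = 0
L2[0][4] = 19
paddr = 19 * 16 + 9 = 313

Answer: 313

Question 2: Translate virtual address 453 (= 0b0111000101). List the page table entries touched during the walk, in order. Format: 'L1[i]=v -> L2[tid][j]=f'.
vaddr = 453 = 0b0111000101
Split: l1_idx=3, l2_idx=4, offset=5

Answer: L1[3]=1 -> L2[1][4]=52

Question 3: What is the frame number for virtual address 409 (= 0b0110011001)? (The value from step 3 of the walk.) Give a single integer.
vaddr = 409: l1_idx=3, l2_idx=1
L1[3] = 1; L2[1][1] = 48

Answer: 48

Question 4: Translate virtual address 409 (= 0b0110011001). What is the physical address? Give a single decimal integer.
vaddr = 409 = 0b0110011001
Split: l1_idx=3, l2_idx=1, offset=9
L1[3] = 1
L2[1][1] = 48
paddr = 48 * 16 + 9 = 777

Answer: 777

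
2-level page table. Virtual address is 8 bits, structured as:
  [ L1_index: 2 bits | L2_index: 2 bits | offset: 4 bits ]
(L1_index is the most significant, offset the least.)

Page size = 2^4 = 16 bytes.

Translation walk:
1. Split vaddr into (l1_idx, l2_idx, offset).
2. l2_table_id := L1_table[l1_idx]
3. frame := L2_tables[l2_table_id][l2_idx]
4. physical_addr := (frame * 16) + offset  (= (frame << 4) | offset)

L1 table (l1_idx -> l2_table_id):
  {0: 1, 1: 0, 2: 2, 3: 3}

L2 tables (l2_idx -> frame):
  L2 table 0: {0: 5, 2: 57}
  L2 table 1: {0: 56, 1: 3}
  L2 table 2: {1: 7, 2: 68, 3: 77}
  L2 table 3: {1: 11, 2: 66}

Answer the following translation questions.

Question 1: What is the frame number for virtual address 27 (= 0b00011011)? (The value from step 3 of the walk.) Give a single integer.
Answer: 3

Derivation:
vaddr = 27: l1_idx=0, l2_idx=1
L1[0] = 1; L2[1][1] = 3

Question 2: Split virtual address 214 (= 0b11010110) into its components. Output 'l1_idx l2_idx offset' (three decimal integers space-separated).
Answer: 3 1 6

Derivation:
vaddr = 214 = 0b11010110
  top 2 bits -> l1_idx = 3
  next 2 bits -> l2_idx = 1
  bottom 4 bits -> offset = 6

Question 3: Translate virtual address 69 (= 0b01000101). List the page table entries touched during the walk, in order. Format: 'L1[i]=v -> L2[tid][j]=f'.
vaddr = 69 = 0b01000101
Split: l1_idx=1, l2_idx=0, offset=5

Answer: L1[1]=0 -> L2[0][0]=5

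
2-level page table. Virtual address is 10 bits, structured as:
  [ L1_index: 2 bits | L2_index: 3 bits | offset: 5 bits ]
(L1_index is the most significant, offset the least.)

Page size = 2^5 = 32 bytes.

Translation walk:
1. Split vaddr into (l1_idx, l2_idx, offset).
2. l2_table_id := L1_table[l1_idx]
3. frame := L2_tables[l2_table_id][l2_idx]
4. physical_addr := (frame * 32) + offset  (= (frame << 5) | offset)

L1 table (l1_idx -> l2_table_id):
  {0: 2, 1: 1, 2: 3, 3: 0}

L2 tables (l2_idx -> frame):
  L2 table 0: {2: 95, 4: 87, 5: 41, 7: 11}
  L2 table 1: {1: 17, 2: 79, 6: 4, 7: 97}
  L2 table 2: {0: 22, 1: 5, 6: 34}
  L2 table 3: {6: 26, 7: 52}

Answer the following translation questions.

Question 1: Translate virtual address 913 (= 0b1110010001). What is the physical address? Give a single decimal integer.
Answer: 2801

Derivation:
vaddr = 913 = 0b1110010001
Split: l1_idx=3, l2_idx=4, offset=17
L1[3] = 0
L2[0][4] = 87
paddr = 87 * 32 + 17 = 2801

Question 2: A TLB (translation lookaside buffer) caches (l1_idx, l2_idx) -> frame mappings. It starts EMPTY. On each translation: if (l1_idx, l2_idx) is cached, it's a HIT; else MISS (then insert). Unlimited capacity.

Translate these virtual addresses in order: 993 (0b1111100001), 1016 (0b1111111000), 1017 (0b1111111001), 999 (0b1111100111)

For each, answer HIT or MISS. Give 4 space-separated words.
Answer: MISS HIT HIT HIT

Derivation:
vaddr=993: (3,7) not in TLB -> MISS, insert
vaddr=1016: (3,7) in TLB -> HIT
vaddr=1017: (3,7) in TLB -> HIT
vaddr=999: (3,7) in TLB -> HIT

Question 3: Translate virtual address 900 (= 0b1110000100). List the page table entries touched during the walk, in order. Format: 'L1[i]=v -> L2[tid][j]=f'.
vaddr = 900 = 0b1110000100
Split: l1_idx=3, l2_idx=4, offset=4

Answer: L1[3]=0 -> L2[0][4]=87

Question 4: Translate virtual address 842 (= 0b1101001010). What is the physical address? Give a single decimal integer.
Answer: 3050

Derivation:
vaddr = 842 = 0b1101001010
Split: l1_idx=3, l2_idx=2, offset=10
L1[3] = 0
L2[0][2] = 95
paddr = 95 * 32 + 10 = 3050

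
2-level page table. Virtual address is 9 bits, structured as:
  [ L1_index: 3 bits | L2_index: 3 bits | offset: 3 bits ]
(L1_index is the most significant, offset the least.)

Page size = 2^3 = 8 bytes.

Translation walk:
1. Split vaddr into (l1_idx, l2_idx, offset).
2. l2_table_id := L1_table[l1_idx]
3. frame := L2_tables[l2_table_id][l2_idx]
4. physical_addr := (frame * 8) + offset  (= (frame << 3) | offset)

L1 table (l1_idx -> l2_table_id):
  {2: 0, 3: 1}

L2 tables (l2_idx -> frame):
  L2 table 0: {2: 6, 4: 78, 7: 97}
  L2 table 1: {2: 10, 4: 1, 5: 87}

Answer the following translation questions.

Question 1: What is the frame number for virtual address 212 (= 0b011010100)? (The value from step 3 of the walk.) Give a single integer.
Answer: 10

Derivation:
vaddr = 212: l1_idx=3, l2_idx=2
L1[3] = 1; L2[1][2] = 10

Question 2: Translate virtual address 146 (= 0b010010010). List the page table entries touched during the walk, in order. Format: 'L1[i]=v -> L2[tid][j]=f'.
vaddr = 146 = 0b010010010
Split: l1_idx=2, l2_idx=2, offset=2

Answer: L1[2]=0 -> L2[0][2]=6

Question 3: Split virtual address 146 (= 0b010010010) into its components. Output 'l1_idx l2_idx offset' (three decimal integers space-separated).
vaddr = 146 = 0b010010010
  top 3 bits -> l1_idx = 2
  next 3 bits -> l2_idx = 2
  bottom 3 bits -> offset = 2

Answer: 2 2 2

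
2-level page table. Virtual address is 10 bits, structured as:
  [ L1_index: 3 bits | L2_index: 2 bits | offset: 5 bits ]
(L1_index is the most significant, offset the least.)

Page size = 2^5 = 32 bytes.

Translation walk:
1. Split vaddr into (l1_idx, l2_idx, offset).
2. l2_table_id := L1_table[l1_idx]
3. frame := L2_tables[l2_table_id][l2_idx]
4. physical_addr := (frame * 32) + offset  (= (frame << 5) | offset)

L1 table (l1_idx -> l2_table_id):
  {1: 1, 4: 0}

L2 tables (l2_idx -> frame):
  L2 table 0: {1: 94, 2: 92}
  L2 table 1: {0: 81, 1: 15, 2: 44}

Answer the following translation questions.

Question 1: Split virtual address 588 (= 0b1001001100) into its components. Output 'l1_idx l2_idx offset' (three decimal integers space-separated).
vaddr = 588 = 0b1001001100
  top 3 bits -> l1_idx = 4
  next 2 bits -> l2_idx = 2
  bottom 5 bits -> offset = 12

Answer: 4 2 12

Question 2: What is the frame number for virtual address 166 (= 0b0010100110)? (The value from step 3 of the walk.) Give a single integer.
vaddr = 166: l1_idx=1, l2_idx=1
L1[1] = 1; L2[1][1] = 15

Answer: 15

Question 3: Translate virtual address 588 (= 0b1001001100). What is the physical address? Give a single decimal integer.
Answer: 2956

Derivation:
vaddr = 588 = 0b1001001100
Split: l1_idx=4, l2_idx=2, offset=12
L1[4] = 0
L2[0][2] = 92
paddr = 92 * 32 + 12 = 2956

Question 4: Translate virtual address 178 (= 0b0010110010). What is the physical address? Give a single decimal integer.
vaddr = 178 = 0b0010110010
Split: l1_idx=1, l2_idx=1, offset=18
L1[1] = 1
L2[1][1] = 15
paddr = 15 * 32 + 18 = 498

Answer: 498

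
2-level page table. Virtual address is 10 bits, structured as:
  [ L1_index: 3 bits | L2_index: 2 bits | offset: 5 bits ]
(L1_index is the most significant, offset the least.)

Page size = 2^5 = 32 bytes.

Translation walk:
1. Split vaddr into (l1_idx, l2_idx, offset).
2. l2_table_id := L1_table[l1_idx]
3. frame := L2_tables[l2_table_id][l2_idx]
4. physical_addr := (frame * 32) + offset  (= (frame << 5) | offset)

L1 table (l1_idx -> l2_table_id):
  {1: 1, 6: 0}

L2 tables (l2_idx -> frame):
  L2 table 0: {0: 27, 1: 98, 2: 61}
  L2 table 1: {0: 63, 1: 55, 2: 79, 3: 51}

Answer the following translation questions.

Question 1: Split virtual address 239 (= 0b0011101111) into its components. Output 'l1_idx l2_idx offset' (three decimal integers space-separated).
Answer: 1 3 15

Derivation:
vaddr = 239 = 0b0011101111
  top 3 bits -> l1_idx = 1
  next 2 bits -> l2_idx = 3
  bottom 5 bits -> offset = 15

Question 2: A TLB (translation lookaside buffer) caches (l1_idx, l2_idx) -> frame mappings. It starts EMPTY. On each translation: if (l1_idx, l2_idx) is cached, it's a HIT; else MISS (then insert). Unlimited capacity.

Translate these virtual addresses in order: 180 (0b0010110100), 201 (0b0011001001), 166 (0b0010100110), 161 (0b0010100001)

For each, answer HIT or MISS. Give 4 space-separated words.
vaddr=180: (1,1) not in TLB -> MISS, insert
vaddr=201: (1,2) not in TLB -> MISS, insert
vaddr=166: (1,1) in TLB -> HIT
vaddr=161: (1,1) in TLB -> HIT

Answer: MISS MISS HIT HIT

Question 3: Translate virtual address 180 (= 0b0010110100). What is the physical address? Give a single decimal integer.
vaddr = 180 = 0b0010110100
Split: l1_idx=1, l2_idx=1, offset=20
L1[1] = 1
L2[1][1] = 55
paddr = 55 * 32 + 20 = 1780

Answer: 1780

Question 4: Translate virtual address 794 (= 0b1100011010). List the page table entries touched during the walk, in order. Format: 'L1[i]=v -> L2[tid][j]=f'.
Answer: L1[6]=0 -> L2[0][0]=27

Derivation:
vaddr = 794 = 0b1100011010
Split: l1_idx=6, l2_idx=0, offset=26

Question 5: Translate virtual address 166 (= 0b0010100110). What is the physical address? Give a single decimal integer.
Answer: 1766

Derivation:
vaddr = 166 = 0b0010100110
Split: l1_idx=1, l2_idx=1, offset=6
L1[1] = 1
L2[1][1] = 55
paddr = 55 * 32 + 6 = 1766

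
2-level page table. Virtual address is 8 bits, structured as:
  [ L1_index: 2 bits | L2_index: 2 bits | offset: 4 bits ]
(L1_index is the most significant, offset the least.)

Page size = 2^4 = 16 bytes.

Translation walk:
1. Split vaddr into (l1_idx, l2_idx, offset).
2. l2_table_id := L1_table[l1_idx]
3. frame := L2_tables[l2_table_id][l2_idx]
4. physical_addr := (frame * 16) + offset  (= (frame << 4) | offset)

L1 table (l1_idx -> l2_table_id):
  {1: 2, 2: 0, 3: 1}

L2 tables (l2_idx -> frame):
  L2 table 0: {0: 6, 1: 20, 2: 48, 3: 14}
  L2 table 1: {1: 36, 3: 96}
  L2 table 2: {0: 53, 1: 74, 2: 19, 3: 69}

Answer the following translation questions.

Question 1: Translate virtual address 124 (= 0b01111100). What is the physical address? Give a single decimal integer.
Answer: 1116

Derivation:
vaddr = 124 = 0b01111100
Split: l1_idx=1, l2_idx=3, offset=12
L1[1] = 2
L2[2][3] = 69
paddr = 69 * 16 + 12 = 1116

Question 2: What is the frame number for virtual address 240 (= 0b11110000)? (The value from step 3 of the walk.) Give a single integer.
vaddr = 240: l1_idx=3, l2_idx=3
L1[3] = 1; L2[1][3] = 96

Answer: 96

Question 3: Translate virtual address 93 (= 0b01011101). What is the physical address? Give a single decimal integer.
Answer: 1197

Derivation:
vaddr = 93 = 0b01011101
Split: l1_idx=1, l2_idx=1, offset=13
L1[1] = 2
L2[2][1] = 74
paddr = 74 * 16 + 13 = 1197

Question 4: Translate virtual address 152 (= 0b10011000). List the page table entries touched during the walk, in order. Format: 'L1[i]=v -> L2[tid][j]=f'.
Answer: L1[2]=0 -> L2[0][1]=20

Derivation:
vaddr = 152 = 0b10011000
Split: l1_idx=2, l2_idx=1, offset=8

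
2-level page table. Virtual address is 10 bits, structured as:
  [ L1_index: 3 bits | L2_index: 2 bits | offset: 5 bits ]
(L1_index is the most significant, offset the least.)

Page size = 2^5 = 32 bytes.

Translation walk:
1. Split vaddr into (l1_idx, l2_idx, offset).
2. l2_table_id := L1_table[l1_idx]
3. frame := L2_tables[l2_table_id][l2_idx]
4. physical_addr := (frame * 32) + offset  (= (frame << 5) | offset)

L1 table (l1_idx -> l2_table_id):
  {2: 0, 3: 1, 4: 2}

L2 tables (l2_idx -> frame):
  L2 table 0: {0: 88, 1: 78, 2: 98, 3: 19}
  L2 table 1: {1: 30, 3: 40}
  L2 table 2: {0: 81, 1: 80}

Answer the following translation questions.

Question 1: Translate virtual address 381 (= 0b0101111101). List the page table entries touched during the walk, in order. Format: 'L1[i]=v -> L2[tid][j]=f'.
vaddr = 381 = 0b0101111101
Split: l1_idx=2, l2_idx=3, offset=29

Answer: L1[2]=0 -> L2[0][3]=19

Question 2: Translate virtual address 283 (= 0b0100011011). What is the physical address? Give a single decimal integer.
vaddr = 283 = 0b0100011011
Split: l1_idx=2, l2_idx=0, offset=27
L1[2] = 0
L2[0][0] = 88
paddr = 88 * 32 + 27 = 2843

Answer: 2843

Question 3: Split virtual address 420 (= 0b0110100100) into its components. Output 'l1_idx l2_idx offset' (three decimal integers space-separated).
Answer: 3 1 4

Derivation:
vaddr = 420 = 0b0110100100
  top 3 bits -> l1_idx = 3
  next 2 bits -> l2_idx = 1
  bottom 5 bits -> offset = 4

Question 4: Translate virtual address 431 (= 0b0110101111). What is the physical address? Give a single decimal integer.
vaddr = 431 = 0b0110101111
Split: l1_idx=3, l2_idx=1, offset=15
L1[3] = 1
L2[1][1] = 30
paddr = 30 * 32 + 15 = 975

Answer: 975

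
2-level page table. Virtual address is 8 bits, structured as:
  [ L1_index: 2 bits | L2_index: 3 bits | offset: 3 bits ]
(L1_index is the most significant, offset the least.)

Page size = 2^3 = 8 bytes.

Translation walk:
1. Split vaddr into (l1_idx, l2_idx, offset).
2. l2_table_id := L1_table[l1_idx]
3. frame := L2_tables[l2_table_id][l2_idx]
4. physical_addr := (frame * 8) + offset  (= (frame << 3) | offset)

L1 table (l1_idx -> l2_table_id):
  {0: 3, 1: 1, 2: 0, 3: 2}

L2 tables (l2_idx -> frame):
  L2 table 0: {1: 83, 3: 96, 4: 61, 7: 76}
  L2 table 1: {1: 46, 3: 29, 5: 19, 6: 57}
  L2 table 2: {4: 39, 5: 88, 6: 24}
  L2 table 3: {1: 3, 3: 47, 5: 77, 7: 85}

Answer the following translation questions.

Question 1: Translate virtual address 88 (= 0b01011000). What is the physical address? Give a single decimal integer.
Answer: 232

Derivation:
vaddr = 88 = 0b01011000
Split: l1_idx=1, l2_idx=3, offset=0
L1[1] = 1
L2[1][3] = 29
paddr = 29 * 8 + 0 = 232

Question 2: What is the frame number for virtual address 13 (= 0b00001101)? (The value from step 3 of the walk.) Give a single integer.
vaddr = 13: l1_idx=0, l2_idx=1
L1[0] = 3; L2[3][1] = 3

Answer: 3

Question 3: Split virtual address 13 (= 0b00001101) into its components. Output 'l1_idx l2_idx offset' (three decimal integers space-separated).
Answer: 0 1 5

Derivation:
vaddr = 13 = 0b00001101
  top 2 bits -> l1_idx = 0
  next 3 bits -> l2_idx = 1
  bottom 3 bits -> offset = 5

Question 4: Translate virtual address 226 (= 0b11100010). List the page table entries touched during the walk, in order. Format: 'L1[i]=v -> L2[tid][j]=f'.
Answer: L1[3]=2 -> L2[2][4]=39

Derivation:
vaddr = 226 = 0b11100010
Split: l1_idx=3, l2_idx=4, offset=2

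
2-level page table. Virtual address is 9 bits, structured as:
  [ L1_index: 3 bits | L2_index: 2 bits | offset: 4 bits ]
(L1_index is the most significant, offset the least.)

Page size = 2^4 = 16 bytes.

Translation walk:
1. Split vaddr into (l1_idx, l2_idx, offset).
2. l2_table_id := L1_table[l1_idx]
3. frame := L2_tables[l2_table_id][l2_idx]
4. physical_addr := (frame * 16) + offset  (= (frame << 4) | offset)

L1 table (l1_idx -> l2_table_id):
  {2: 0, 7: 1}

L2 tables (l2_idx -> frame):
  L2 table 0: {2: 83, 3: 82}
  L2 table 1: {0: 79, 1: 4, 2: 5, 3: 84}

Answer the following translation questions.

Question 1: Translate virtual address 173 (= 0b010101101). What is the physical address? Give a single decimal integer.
vaddr = 173 = 0b010101101
Split: l1_idx=2, l2_idx=2, offset=13
L1[2] = 0
L2[0][2] = 83
paddr = 83 * 16 + 13 = 1341

Answer: 1341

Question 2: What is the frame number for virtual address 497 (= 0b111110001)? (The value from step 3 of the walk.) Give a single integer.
Answer: 84

Derivation:
vaddr = 497: l1_idx=7, l2_idx=3
L1[7] = 1; L2[1][3] = 84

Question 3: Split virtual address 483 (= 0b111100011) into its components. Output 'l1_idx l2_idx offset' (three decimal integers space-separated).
Answer: 7 2 3

Derivation:
vaddr = 483 = 0b111100011
  top 3 bits -> l1_idx = 7
  next 2 bits -> l2_idx = 2
  bottom 4 bits -> offset = 3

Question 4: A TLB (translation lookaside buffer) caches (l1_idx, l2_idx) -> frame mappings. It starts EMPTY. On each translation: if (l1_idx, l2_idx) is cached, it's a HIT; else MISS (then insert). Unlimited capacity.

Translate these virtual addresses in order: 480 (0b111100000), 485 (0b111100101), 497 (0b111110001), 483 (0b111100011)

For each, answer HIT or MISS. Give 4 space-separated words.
vaddr=480: (7,2) not in TLB -> MISS, insert
vaddr=485: (7,2) in TLB -> HIT
vaddr=497: (7,3) not in TLB -> MISS, insert
vaddr=483: (7,2) in TLB -> HIT

Answer: MISS HIT MISS HIT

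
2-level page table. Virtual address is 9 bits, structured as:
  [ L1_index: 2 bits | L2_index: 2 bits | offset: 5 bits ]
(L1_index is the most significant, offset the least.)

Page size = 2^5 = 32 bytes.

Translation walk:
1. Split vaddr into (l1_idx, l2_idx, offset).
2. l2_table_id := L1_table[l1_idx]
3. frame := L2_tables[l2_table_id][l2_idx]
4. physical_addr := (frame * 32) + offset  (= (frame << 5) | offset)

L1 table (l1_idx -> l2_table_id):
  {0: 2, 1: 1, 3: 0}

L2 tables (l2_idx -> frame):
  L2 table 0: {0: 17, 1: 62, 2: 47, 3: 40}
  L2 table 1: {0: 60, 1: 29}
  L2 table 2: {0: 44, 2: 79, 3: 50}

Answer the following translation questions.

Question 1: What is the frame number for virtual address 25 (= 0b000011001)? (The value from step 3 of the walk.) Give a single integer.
Answer: 44

Derivation:
vaddr = 25: l1_idx=0, l2_idx=0
L1[0] = 2; L2[2][0] = 44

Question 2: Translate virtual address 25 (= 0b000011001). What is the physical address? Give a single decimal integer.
Answer: 1433

Derivation:
vaddr = 25 = 0b000011001
Split: l1_idx=0, l2_idx=0, offset=25
L1[0] = 2
L2[2][0] = 44
paddr = 44 * 32 + 25 = 1433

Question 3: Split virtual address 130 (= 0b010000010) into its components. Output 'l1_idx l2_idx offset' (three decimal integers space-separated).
vaddr = 130 = 0b010000010
  top 2 bits -> l1_idx = 1
  next 2 bits -> l2_idx = 0
  bottom 5 bits -> offset = 2

Answer: 1 0 2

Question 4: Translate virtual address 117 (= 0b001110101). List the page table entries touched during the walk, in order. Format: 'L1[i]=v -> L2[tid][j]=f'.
vaddr = 117 = 0b001110101
Split: l1_idx=0, l2_idx=3, offset=21

Answer: L1[0]=2 -> L2[2][3]=50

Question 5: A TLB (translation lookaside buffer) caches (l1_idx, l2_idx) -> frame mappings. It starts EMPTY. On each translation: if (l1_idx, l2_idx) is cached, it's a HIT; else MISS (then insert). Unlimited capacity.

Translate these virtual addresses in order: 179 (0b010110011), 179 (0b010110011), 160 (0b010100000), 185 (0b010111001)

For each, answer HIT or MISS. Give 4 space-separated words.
Answer: MISS HIT HIT HIT

Derivation:
vaddr=179: (1,1) not in TLB -> MISS, insert
vaddr=179: (1,1) in TLB -> HIT
vaddr=160: (1,1) in TLB -> HIT
vaddr=185: (1,1) in TLB -> HIT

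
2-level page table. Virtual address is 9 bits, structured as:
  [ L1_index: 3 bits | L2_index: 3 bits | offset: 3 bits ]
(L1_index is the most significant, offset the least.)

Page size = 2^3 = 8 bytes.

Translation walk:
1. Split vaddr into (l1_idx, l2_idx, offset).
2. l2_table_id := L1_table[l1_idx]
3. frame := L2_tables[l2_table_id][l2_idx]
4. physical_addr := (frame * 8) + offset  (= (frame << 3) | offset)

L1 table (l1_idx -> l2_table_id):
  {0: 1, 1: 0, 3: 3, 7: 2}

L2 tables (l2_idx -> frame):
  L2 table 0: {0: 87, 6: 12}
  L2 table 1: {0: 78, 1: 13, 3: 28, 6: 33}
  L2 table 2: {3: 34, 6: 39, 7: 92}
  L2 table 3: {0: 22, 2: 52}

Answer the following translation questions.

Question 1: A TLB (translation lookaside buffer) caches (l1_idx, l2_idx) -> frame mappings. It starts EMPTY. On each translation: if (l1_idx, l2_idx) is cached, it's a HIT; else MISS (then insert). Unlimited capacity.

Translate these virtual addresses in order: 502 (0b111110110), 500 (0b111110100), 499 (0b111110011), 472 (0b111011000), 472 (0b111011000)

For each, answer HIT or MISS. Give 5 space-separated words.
Answer: MISS HIT HIT MISS HIT

Derivation:
vaddr=502: (7,6) not in TLB -> MISS, insert
vaddr=500: (7,6) in TLB -> HIT
vaddr=499: (7,6) in TLB -> HIT
vaddr=472: (7,3) not in TLB -> MISS, insert
vaddr=472: (7,3) in TLB -> HIT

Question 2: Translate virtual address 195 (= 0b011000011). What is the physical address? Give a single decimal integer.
vaddr = 195 = 0b011000011
Split: l1_idx=3, l2_idx=0, offset=3
L1[3] = 3
L2[3][0] = 22
paddr = 22 * 8 + 3 = 179

Answer: 179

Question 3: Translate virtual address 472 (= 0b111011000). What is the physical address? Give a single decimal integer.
vaddr = 472 = 0b111011000
Split: l1_idx=7, l2_idx=3, offset=0
L1[7] = 2
L2[2][3] = 34
paddr = 34 * 8 + 0 = 272

Answer: 272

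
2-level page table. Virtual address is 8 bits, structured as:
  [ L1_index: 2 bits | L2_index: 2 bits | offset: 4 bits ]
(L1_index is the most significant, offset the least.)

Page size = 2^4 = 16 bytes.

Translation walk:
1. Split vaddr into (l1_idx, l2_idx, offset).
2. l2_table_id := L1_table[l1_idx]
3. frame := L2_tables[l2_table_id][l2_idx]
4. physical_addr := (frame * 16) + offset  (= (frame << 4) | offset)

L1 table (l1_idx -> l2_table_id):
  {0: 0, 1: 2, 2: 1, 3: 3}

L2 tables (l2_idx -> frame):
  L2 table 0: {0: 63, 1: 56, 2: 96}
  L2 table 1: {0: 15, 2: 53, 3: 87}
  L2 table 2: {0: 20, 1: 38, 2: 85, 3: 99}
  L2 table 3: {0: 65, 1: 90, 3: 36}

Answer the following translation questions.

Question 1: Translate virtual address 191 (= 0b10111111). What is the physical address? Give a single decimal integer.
vaddr = 191 = 0b10111111
Split: l1_idx=2, l2_idx=3, offset=15
L1[2] = 1
L2[1][3] = 87
paddr = 87 * 16 + 15 = 1407

Answer: 1407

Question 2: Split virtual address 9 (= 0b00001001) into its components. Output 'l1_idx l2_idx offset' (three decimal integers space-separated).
vaddr = 9 = 0b00001001
  top 2 bits -> l1_idx = 0
  next 2 bits -> l2_idx = 0
  bottom 4 bits -> offset = 9

Answer: 0 0 9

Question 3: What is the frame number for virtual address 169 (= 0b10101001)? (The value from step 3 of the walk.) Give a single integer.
vaddr = 169: l1_idx=2, l2_idx=2
L1[2] = 1; L2[1][2] = 53

Answer: 53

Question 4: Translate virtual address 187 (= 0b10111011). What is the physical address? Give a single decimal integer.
vaddr = 187 = 0b10111011
Split: l1_idx=2, l2_idx=3, offset=11
L1[2] = 1
L2[1][3] = 87
paddr = 87 * 16 + 11 = 1403

Answer: 1403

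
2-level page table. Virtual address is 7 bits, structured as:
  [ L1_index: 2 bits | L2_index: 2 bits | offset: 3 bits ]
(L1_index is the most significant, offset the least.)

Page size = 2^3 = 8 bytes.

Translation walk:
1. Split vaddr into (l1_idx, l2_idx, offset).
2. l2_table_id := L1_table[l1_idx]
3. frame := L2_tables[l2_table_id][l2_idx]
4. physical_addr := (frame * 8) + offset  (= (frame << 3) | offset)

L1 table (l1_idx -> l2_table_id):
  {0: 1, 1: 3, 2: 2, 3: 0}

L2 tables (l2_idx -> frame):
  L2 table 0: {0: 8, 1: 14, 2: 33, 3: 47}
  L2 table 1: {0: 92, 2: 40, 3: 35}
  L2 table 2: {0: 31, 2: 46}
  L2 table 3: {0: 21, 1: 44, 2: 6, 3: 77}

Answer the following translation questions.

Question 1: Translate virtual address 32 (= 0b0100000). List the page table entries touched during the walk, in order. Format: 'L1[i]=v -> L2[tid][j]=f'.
Answer: L1[1]=3 -> L2[3][0]=21

Derivation:
vaddr = 32 = 0b0100000
Split: l1_idx=1, l2_idx=0, offset=0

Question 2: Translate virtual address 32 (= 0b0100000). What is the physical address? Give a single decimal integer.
vaddr = 32 = 0b0100000
Split: l1_idx=1, l2_idx=0, offset=0
L1[1] = 3
L2[3][0] = 21
paddr = 21 * 8 + 0 = 168

Answer: 168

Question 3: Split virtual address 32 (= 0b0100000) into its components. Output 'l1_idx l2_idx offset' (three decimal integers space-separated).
Answer: 1 0 0

Derivation:
vaddr = 32 = 0b0100000
  top 2 bits -> l1_idx = 1
  next 2 bits -> l2_idx = 0
  bottom 3 bits -> offset = 0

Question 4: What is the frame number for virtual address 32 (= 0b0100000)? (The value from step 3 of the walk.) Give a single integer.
Answer: 21

Derivation:
vaddr = 32: l1_idx=1, l2_idx=0
L1[1] = 3; L2[3][0] = 21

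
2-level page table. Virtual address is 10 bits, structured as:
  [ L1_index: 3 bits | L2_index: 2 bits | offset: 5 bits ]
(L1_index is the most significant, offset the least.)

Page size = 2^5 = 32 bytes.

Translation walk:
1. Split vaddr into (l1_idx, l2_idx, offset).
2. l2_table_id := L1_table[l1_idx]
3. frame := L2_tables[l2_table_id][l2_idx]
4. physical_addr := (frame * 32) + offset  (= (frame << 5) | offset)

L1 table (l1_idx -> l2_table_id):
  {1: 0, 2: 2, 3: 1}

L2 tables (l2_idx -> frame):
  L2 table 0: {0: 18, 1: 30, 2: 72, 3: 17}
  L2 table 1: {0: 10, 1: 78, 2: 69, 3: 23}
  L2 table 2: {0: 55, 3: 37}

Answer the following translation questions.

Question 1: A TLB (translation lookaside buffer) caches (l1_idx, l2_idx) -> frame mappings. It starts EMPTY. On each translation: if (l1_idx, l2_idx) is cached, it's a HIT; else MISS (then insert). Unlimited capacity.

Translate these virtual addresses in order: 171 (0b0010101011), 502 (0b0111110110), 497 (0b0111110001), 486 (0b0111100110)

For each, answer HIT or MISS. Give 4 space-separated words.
Answer: MISS MISS HIT HIT

Derivation:
vaddr=171: (1,1) not in TLB -> MISS, insert
vaddr=502: (3,3) not in TLB -> MISS, insert
vaddr=497: (3,3) in TLB -> HIT
vaddr=486: (3,3) in TLB -> HIT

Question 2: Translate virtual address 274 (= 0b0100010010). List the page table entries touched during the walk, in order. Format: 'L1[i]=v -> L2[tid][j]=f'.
Answer: L1[2]=2 -> L2[2][0]=55

Derivation:
vaddr = 274 = 0b0100010010
Split: l1_idx=2, l2_idx=0, offset=18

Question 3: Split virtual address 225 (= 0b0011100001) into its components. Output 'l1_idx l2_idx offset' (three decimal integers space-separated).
vaddr = 225 = 0b0011100001
  top 3 bits -> l1_idx = 1
  next 2 bits -> l2_idx = 3
  bottom 5 bits -> offset = 1

Answer: 1 3 1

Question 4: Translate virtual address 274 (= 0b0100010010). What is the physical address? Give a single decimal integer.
Answer: 1778

Derivation:
vaddr = 274 = 0b0100010010
Split: l1_idx=2, l2_idx=0, offset=18
L1[2] = 2
L2[2][0] = 55
paddr = 55 * 32 + 18 = 1778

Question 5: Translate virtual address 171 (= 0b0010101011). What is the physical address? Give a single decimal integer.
Answer: 971

Derivation:
vaddr = 171 = 0b0010101011
Split: l1_idx=1, l2_idx=1, offset=11
L1[1] = 0
L2[0][1] = 30
paddr = 30 * 32 + 11 = 971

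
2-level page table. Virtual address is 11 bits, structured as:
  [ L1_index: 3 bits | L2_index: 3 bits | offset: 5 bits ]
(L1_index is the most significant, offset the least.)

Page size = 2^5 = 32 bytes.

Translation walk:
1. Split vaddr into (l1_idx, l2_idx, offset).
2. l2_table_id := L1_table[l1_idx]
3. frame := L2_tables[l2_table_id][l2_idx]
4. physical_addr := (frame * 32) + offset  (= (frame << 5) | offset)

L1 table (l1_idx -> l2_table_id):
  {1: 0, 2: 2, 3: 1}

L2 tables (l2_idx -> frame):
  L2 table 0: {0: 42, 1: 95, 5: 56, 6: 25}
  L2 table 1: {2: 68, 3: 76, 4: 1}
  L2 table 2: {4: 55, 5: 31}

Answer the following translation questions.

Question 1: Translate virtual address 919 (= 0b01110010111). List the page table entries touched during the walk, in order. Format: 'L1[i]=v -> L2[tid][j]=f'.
vaddr = 919 = 0b01110010111
Split: l1_idx=3, l2_idx=4, offset=23

Answer: L1[3]=1 -> L2[1][4]=1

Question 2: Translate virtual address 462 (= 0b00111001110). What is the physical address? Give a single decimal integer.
Answer: 814

Derivation:
vaddr = 462 = 0b00111001110
Split: l1_idx=1, l2_idx=6, offset=14
L1[1] = 0
L2[0][6] = 25
paddr = 25 * 32 + 14 = 814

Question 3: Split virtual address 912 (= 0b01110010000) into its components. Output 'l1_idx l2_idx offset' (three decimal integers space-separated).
vaddr = 912 = 0b01110010000
  top 3 bits -> l1_idx = 3
  next 3 bits -> l2_idx = 4
  bottom 5 bits -> offset = 16

Answer: 3 4 16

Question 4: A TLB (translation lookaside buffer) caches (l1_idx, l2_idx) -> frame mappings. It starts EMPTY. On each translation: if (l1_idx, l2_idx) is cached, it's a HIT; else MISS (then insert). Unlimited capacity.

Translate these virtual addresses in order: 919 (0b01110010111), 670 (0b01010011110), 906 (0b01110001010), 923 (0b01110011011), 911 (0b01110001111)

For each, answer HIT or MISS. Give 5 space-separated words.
vaddr=919: (3,4) not in TLB -> MISS, insert
vaddr=670: (2,4) not in TLB -> MISS, insert
vaddr=906: (3,4) in TLB -> HIT
vaddr=923: (3,4) in TLB -> HIT
vaddr=911: (3,4) in TLB -> HIT

Answer: MISS MISS HIT HIT HIT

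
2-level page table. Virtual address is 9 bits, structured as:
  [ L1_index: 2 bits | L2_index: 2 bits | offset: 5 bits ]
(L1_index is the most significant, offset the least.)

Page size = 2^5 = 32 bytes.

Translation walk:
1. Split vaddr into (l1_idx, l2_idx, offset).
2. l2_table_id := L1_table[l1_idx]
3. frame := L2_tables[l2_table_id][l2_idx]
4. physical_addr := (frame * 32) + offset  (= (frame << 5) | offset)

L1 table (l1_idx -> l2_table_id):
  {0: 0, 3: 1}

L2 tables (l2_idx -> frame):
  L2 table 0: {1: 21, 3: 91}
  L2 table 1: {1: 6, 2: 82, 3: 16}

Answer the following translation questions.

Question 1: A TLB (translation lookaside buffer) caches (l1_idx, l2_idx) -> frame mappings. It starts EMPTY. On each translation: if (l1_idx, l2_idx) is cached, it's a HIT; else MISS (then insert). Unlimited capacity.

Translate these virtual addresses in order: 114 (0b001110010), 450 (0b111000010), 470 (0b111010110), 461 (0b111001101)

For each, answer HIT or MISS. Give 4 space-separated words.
Answer: MISS MISS HIT HIT

Derivation:
vaddr=114: (0,3) not in TLB -> MISS, insert
vaddr=450: (3,2) not in TLB -> MISS, insert
vaddr=470: (3,2) in TLB -> HIT
vaddr=461: (3,2) in TLB -> HIT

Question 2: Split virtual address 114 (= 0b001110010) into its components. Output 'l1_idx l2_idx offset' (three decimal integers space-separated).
vaddr = 114 = 0b001110010
  top 2 bits -> l1_idx = 0
  next 2 bits -> l2_idx = 3
  bottom 5 bits -> offset = 18

Answer: 0 3 18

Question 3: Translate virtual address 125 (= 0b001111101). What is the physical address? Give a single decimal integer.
vaddr = 125 = 0b001111101
Split: l1_idx=0, l2_idx=3, offset=29
L1[0] = 0
L2[0][3] = 91
paddr = 91 * 32 + 29 = 2941

Answer: 2941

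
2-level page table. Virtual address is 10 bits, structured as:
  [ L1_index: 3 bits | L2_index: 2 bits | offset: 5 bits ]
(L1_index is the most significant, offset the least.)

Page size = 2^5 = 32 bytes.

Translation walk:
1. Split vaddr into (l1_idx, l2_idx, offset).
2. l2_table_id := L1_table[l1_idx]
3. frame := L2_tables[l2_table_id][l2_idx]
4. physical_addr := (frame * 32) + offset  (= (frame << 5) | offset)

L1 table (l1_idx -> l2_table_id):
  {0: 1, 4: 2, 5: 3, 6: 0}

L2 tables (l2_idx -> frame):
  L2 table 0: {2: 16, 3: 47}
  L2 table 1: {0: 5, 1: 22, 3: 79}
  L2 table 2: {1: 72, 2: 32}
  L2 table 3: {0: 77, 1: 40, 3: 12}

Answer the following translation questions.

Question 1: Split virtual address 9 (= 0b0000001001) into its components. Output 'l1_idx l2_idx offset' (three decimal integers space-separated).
Answer: 0 0 9

Derivation:
vaddr = 9 = 0b0000001001
  top 3 bits -> l1_idx = 0
  next 2 bits -> l2_idx = 0
  bottom 5 bits -> offset = 9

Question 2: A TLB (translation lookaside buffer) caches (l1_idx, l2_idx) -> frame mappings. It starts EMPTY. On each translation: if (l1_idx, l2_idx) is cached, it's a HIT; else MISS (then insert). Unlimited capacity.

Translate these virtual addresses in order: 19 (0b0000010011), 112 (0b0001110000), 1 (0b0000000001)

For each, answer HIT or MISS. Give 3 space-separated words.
vaddr=19: (0,0) not in TLB -> MISS, insert
vaddr=112: (0,3) not in TLB -> MISS, insert
vaddr=1: (0,0) in TLB -> HIT

Answer: MISS MISS HIT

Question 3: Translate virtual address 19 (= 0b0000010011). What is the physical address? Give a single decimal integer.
Answer: 179

Derivation:
vaddr = 19 = 0b0000010011
Split: l1_idx=0, l2_idx=0, offset=19
L1[0] = 1
L2[1][0] = 5
paddr = 5 * 32 + 19 = 179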